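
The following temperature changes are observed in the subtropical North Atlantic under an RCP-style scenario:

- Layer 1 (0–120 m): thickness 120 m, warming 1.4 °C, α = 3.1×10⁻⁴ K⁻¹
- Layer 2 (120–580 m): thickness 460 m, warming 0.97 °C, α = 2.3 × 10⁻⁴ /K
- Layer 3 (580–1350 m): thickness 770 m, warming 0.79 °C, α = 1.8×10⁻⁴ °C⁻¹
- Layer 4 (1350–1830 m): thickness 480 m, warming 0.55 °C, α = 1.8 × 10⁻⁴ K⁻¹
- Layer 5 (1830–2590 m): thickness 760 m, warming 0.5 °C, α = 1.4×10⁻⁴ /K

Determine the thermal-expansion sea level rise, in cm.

36 cm

120 × 3.1×10⁻⁴ × 1.4 = 0.05208 m
Layer 2: 460 × 2.3×10⁻⁴ × 0.97 = 0.102626 m
1.8×10⁻⁴ × 770 × 0.79 = 0.109494 m
1350–1830 m: 1.8×10⁻⁴ × 480 × 0.55 = 0.04752 m
Layer 5: 0.5 × 760 × 1.4×10⁻⁴ = 0.05320 m
Δh = 0.05208 + 0.102626 + 0.109494 + 0.04752 + 0.05320 = 0.36492 m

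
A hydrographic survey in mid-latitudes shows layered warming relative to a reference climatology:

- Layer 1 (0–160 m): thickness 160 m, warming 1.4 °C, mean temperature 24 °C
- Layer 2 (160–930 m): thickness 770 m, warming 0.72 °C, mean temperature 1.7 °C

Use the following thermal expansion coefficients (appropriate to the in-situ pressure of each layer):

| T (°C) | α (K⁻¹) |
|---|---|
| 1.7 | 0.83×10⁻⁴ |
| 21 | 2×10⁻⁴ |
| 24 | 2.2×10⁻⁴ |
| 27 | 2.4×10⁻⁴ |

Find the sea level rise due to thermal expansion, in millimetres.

95 mm

Layer 1 at 24 °C → α = 2.2×10⁻⁴ K⁻¹
Layer 2 at 1.7 °C → α = 0.83×10⁻⁴ K⁻¹
2.2×10⁻⁴ × 160 × 1.4 = 0.04928 m
Layer 2: 0.83×10⁻⁴ × 770 × 0.72 = 0.0460152 m
Δh = 0.04928 + 0.0460152 = 0.0952952 m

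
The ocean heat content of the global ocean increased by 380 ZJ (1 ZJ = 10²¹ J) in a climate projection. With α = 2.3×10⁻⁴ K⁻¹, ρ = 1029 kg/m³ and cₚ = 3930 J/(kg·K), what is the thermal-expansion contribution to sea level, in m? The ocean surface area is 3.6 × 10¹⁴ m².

0.060 m

Per unit area: Q = 380×10²¹ / (3.6×10¹⁴) ≈ 1.056×10⁹ J/m²
Δh = αQ/(ρcₚ) = 2.3×10⁻⁴ × 1.056×10⁹ / (1029 × 3930) ≈ 0.06006 m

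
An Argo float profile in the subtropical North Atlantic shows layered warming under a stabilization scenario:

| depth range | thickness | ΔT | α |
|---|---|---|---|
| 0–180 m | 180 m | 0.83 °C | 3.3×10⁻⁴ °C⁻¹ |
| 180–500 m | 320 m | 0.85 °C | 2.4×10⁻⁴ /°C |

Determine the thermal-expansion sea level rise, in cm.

11.5 cm of thermosteric rise

Layer 1: 3.3×10⁻⁴ × 180 × 0.83 = 0.049302 m
180–500 m: 320 × 2.4×10⁻⁴ × 0.85 = 0.06528 m
Δh = 0.049302 + 0.06528 = 0.114582 m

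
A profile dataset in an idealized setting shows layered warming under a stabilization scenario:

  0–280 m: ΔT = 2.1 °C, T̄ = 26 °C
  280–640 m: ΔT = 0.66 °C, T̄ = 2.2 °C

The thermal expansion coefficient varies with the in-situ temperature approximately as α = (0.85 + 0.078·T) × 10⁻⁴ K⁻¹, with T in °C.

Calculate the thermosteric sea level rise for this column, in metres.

Layer 1: α = (0.85 + 0.078×26)×10⁻⁴ = 2.878×10⁻⁴ K⁻¹
Layer 2: α = (0.85 + 0.078×2.2)×10⁻⁴ = 1.0216×10⁻⁴ K⁻¹
0–280 m: 2.1 × 280 × 2.878×10⁻⁴ = 0.1692264 m
280–640 m: 0.66 × 360 × 1.0216×10⁻⁴ = 0.024273216 m
Δh = 0.1692264 + 0.024273216 = 0.193499616 m

0.193 m of thermosteric rise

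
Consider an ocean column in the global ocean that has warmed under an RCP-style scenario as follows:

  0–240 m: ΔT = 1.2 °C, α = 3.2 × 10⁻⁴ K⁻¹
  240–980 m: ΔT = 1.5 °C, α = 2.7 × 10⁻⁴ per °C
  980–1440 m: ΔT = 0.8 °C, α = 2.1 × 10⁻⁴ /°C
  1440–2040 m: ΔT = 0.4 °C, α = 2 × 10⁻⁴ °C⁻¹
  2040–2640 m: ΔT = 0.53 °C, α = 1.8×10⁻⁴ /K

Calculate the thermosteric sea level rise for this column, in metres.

0–240 m: 3.2×10⁻⁴ × 240 × 1.2 = 0.09216 m
Layer 2: 2.7×10⁻⁴ × 740 × 1.5 = 0.29970 m
460 × 0.8 × 2.1×10⁻⁴ = 0.07728 m
Layer 4: 2×10⁻⁴ × 600 × 0.4 = 0.04800 m
2040–2640 m: 0.53 × 1.8×10⁻⁴ × 600 = 0.05724 m
Δh = 0.09216 + 0.29970 + 0.07728 + 0.04800 + 0.05724 = 0.57438 m

Δh = 0.574 m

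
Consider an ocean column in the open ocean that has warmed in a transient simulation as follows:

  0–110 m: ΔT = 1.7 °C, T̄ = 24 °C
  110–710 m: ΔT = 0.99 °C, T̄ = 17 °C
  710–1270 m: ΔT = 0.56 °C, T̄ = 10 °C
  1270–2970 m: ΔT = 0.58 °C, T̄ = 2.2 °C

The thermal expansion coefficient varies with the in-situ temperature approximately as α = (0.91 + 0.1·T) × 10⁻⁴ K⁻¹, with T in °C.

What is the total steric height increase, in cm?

about 39 cm

Layer 1: α = (0.91 + 0.1×24)×10⁻⁴ = 3.31×10⁻⁴ K⁻¹
Layer 2: α = (0.91 + 0.1×17)×10⁻⁴ = 2.61×10⁻⁴ K⁻¹
Layer 3: α = (0.91 + 0.1×10)×10⁻⁴ = 1.91×10⁻⁴ K⁻¹
Layer 4: α = (0.91 + 0.1×2.2)×10⁻⁴ = 1.13×10⁻⁴ K⁻¹
0–110 m: 110 × 1.7 × 3.31×10⁻⁴ = 0.061897 m
Layer 2: 600 × 2.61×10⁻⁴ × 0.99 = 0.155034 m
710–1270 m: 1.91×10⁻⁴ × 560 × 0.56 = 0.0598976 m
1270–2970 m: 0.58 × 1700 × 1.13×10⁻⁴ = 0.111418 m
Δh = 0.061897 + 0.155034 + 0.0598976 + 0.111418 = 0.3882466 m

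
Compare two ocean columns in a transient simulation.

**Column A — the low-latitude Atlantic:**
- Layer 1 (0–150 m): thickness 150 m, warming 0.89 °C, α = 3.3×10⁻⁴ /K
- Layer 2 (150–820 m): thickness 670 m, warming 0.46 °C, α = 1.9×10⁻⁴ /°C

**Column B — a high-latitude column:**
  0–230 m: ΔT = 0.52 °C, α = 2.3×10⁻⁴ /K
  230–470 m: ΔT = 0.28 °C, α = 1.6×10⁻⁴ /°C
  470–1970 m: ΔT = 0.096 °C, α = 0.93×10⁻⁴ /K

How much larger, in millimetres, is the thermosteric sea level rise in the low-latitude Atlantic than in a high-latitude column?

A Layer 1: 150 × 3.3×10⁻⁴ × 0.89 = 0.044055 m
A 150–820 m: 670 × 1.9×10⁻⁴ × 0.46 = 0.058558 m
A total: 0.102613 m
B 0.52 × 2.3×10⁻⁴ × 230 = 0.027508 m
B 230–470 m: 1.6×10⁻⁴ × 0.28 × 240 = 0.010752 m
B 0.93×10⁻⁴ × 0.096 × 1500 = 0.013392 m
B total: 0.051652 m
Difference: 0.102613 − 0.051652 = 0.050961 m

51 mm larger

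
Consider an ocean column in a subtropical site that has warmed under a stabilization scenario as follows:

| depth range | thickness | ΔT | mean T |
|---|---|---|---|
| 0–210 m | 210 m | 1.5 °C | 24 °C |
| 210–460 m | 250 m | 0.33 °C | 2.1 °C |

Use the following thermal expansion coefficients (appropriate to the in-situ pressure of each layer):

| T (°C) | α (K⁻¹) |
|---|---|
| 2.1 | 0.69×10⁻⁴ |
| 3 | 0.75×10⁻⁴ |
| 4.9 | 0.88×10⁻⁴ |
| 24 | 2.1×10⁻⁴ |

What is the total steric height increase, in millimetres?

Δh ≈ 72 mm

Layer 1 at 24 °C → α = 2.1×10⁻⁴ K⁻¹
Layer 2 at 2.1 °C → α = 0.69×10⁻⁴ K⁻¹
0–210 m: 210 × 2.1×10⁻⁴ × 1.5 = 0.06615 m
250 × 0.33 × 0.69×10⁻⁴ = 0.0056925 m
Δh = 0.06615 + 0.0056925 = 0.0718425 m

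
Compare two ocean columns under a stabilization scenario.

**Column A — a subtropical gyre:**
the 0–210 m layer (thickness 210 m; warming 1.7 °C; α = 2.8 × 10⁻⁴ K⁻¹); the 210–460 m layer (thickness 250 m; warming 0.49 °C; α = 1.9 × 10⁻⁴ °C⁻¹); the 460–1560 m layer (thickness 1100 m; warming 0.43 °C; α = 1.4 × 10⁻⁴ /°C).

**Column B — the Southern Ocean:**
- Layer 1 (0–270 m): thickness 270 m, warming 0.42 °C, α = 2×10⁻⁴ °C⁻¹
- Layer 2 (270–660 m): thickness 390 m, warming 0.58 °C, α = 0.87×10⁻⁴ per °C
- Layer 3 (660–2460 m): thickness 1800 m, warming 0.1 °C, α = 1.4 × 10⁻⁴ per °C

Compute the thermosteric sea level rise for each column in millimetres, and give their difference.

A: 190 mm; B: 68 mm; difference 120 mm

A Layer 1: 210 × 2.8×10⁻⁴ × 1.7 = 0.09996 m
A Layer 2: 0.49 × 250 × 1.9×10⁻⁴ = 0.023275 m
A 460–1560 m: 1.4×10⁻⁴ × 1100 × 0.43 = 0.06622 m
A total: 0.189455 m
B 0.42 × 2×10⁻⁴ × 270 = 0.02268 m
B 390 × 0.87×10⁻⁴ × 0.58 = 0.0196794 m
B 1.4×10⁻⁴ × 0.1 × 1800 = 0.02520 m
B total: 0.0675594 m
Difference: 0.189455 − 0.0675594 = 0.1218956 m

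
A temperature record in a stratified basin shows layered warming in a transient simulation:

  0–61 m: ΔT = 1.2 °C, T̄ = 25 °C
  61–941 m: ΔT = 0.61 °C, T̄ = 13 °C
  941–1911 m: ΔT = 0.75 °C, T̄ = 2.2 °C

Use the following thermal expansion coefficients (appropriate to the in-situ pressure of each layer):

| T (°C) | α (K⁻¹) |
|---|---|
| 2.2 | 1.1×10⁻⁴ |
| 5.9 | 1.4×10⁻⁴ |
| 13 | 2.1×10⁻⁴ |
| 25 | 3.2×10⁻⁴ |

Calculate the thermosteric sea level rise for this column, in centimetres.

Layer 1 at 25 °C → α = 3.2×10⁻⁴ K⁻¹
Layer 2 at 13 °C → α = 2.1×10⁻⁴ K⁻¹
Layer 3 at 2.2 °C → α = 1.1×10⁻⁴ K⁻¹
0–61 m: 1.2 × 61 × 3.2×10⁻⁴ = 0.023424 m
2.1×10⁻⁴ × 880 × 0.61 = 0.112728 m
941–1911 m: 970 × 1.1×10⁻⁴ × 0.75 = 0.080025 m
Δh = 0.023424 + 0.112728 + 0.080025 = 0.216177 m

about 22 cm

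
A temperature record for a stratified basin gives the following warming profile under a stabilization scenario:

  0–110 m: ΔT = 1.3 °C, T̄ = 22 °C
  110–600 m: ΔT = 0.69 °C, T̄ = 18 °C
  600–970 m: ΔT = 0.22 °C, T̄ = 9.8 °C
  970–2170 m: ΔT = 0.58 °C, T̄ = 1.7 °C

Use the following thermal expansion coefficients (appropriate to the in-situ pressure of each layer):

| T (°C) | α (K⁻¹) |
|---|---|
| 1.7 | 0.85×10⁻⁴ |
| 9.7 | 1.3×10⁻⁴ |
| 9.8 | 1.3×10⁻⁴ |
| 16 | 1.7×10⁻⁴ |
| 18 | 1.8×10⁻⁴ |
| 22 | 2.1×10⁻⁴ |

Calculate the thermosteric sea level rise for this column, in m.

0.16 m of thermosteric rise

Layer 1 at 22 °C → α = 2.1×10⁻⁴ K⁻¹
Layer 2 at 18 °C → α = 1.8×10⁻⁴ K⁻¹
Layer 3 at 9.8 °C → α = 1.3×10⁻⁴ K⁻¹
Layer 4 at 1.7 °C → α = 0.85×10⁻⁴ K⁻¹
2.1×10⁻⁴ × 1.3 × 110 = 0.03003 m
110–600 m: 1.8×10⁻⁴ × 490 × 0.69 = 0.060858 m
1.3×10⁻⁴ × 0.22 × 370 = 0.010582 m
Layer 4: 0.58 × 1200 × 0.85×10⁻⁴ = 0.05916 m
Δh = 0.03003 + 0.060858 + 0.010582 + 0.05916 = 0.16063 m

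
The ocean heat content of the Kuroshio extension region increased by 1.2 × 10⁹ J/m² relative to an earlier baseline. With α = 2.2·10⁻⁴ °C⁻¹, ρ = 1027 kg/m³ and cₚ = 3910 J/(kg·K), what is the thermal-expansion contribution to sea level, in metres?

Δh = αQ/(ρcₚ) = 2.2×10⁻⁴ × 1.2×10⁹ / (1027 × 3910) ≈ 0.065744 m

Δh ≈ 0.066 m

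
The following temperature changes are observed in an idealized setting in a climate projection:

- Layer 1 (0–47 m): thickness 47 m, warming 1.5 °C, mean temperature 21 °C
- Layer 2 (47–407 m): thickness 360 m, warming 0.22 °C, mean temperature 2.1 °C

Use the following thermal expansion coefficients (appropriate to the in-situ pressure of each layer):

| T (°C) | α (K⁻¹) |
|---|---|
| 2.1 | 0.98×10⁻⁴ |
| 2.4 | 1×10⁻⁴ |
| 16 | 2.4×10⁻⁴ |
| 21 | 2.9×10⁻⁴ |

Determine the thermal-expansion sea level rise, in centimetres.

about 2.8 cm

Layer 1 at 21 °C → α = 2.9×10⁻⁴ K⁻¹
Layer 2 at 2.1 °C → α = 0.98×10⁻⁴ K⁻¹
0–47 m: 2.9×10⁻⁴ × 1.5 × 47 = 0.020445 m
47–407 m: 0.98×10⁻⁴ × 360 × 0.22 = 0.0077616 m
Δh = 0.020445 + 0.0077616 = 0.0282066 m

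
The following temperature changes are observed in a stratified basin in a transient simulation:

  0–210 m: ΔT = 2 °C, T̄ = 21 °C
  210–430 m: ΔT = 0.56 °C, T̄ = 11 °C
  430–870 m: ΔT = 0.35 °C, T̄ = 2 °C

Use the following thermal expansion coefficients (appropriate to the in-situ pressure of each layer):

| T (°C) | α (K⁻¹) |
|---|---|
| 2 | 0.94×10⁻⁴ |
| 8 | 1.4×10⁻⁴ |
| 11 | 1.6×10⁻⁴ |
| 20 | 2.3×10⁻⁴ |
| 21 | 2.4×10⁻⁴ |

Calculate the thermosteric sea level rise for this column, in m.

Δh = 0.13 m

Layer 1 at 21 °C → α = 2.4×10⁻⁴ K⁻¹
Layer 2 at 11 °C → α = 1.6×10⁻⁴ K⁻¹
Layer 3 at 2 °C → α = 0.94×10⁻⁴ K⁻¹
Layer 1: 2.4×10⁻⁴ × 210 × 2 = 0.10080 m
210–430 m: 1.6×10⁻⁴ × 220 × 0.56 = 0.019712 m
Layer 3: 0.35 × 0.94×10⁻⁴ × 440 = 0.014476 m
Δh = 0.10080 + 0.019712 + 0.014476 = 0.134988 m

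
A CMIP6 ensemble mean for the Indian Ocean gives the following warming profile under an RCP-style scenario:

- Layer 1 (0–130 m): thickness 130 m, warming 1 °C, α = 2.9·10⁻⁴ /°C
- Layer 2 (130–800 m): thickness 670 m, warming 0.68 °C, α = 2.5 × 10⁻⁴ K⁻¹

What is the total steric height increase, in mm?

Layer 1: 130 × 2.9×10⁻⁴ × 1 = 0.03770 m
2.5×10⁻⁴ × 670 × 0.68 = 0.11390 m
Δh = 0.03770 + 0.11390 = 0.15160 m

about 152 mm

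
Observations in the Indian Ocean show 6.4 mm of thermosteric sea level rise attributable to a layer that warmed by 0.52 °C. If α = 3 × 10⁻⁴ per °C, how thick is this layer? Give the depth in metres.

H = Δh/(αΔT) = 0.0064 / (3×10⁻⁴ × 0.52) ≈ 41.03 m

about 41.0 m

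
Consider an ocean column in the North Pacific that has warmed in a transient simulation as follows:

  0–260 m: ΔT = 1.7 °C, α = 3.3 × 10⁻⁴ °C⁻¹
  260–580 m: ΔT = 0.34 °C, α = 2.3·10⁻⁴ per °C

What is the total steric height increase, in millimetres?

0–260 m: 1.7 × 260 × 3.3×10⁻⁴ = 0.14586 m
260–580 m: 320 × 0.34 × 2.3×10⁻⁴ = 0.025024 m
Δh = 0.14586 + 0.025024 = 0.170884 m ≈ 170 mm

170 mm of thermosteric rise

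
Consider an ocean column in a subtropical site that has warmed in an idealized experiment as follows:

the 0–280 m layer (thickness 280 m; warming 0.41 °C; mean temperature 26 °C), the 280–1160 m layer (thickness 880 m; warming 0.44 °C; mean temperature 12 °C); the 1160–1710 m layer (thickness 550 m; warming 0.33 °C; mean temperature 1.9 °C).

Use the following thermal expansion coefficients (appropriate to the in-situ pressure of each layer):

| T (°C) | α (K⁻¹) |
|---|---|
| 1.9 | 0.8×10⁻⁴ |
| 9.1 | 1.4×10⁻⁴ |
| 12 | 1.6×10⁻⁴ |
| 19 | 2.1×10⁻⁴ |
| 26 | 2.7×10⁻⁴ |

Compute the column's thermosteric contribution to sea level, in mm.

Layer 1 at 26 °C → α = 2.7×10⁻⁴ K⁻¹
Layer 2 at 12 °C → α = 1.6×10⁻⁴ K⁻¹
Layer 3 at 1.9 °C → α = 0.8×10⁻⁴ K⁻¹
0.41 × 2.7×10⁻⁴ × 280 = 0.030996 m
280–1160 m: 1.6×10⁻⁴ × 880 × 0.44 = 0.061952 m
0.8×10⁻⁴ × 0.33 × 550 = 0.01452 m
Δh = 0.030996 + 0.061952 + 0.01452 = 0.107468 m ≈ 107 mm

107 mm of thermosteric rise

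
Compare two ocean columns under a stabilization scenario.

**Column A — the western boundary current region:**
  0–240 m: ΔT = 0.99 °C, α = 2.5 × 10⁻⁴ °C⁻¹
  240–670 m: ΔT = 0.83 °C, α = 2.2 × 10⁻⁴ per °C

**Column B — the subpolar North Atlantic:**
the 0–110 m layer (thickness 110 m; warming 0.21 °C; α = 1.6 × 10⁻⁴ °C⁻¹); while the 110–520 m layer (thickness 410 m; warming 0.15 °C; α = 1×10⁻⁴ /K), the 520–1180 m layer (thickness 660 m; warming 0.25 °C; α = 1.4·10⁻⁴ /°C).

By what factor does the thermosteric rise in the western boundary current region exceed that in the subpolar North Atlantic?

4.19

A 0–240 m: 0.99 × 2.5×10⁻⁴ × 240 = 0.05940 m
A 240–670 m: 0.83 × 2.2×10⁻⁴ × 430 = 0.078518 m
A total: 0.137918 m
B Layer 1: 0.21 × 110 × 1.6×10⁻⁴ = 0.003696 m
B 110–520 m: 1×10⁻⁴ × 0.15 × 410 = 0.00615 m
B Layer 3: 1.4×10⁻⁴ × 660 × 0.25 = 0.02310 m
B total: 0.032946 m
Ratio: 0.137918 / 0.032946 ≈ 4.186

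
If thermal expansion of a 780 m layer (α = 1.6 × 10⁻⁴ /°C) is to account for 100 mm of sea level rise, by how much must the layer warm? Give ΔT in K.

ΔT ≈ 0.801 K

ΔT = Δh/(αH) = 0.1 / (1.6×10⁻⁴ × 780) ≈ 0.8013 K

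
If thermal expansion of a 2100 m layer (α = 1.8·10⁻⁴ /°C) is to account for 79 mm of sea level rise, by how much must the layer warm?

ΔT = Δh/(αH) = 0.079 / (1.8×10⁻⁴ × 2100) ≈ 0.2090 K

0.209 K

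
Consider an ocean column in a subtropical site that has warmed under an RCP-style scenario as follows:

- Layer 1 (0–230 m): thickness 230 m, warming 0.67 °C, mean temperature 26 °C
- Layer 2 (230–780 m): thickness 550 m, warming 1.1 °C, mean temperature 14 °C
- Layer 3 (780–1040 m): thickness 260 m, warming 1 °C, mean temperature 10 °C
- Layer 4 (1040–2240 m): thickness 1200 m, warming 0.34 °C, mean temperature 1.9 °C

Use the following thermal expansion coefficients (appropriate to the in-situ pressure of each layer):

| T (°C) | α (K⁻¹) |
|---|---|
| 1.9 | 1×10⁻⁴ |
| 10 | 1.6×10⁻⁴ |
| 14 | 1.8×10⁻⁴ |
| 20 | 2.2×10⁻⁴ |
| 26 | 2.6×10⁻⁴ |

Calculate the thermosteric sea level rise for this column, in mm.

about 231 mm

Layer 1 at 26 °C → α = 2.6×10⁻⁴ K⁻¹
Layer 2 at 14 °C → α = 1.8×10⁻⁴ K⁻¹
Layer 3 at 10 °C → α = 1.6×10⁻⁴ K⁻¹
Layer 4 at 1.9 °C → α = 1×10⁻⁴ K⁻¹
0.67 × 2.6×10⁻⁴ × 230 = 0.040066 m
230–780 m: 550 × 1.1 × 1.8×10⁻⁴ = 0.10890 m
Layer 3: 260 × 1.6×10⁻⁴ × 1 = 0.04160 m
1200 × 1×10⁻⁴ × 0.34 = 0.04080 m
Δh = 0.040066 + 0.10890 + 0.04160 + 0.04080 = 0.231366 m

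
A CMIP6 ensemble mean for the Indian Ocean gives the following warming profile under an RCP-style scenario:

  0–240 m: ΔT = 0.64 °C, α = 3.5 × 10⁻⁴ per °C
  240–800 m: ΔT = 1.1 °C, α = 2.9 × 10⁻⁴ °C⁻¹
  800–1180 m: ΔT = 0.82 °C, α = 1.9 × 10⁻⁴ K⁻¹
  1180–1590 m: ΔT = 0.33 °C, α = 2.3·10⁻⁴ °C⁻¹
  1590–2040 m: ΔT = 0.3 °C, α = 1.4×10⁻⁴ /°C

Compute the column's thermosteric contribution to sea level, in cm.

240 × 3.5×10⁻⁴ × 0.64 = 0.05376 m
240–800 m: 1.1 × 560 × 2.9×10⁻⁴ = 0.17864 m
0.82 × 380 × 1.9×10⁻⁴ = 0.059204 m
Layer 4: 410 × 2.3×10⁻⁴ × 0.33 = 0.031119 m
Layer 5: 0.3 × 450 × 1.4×10⁻⁴ = 0.01890 m
Δh = 0.05376 + 0.17864 + 0.059204 + 0.031119 + 0.01890 = 0.341623 m ≈ 34.2 cm

34.2 cm of thermosteric rise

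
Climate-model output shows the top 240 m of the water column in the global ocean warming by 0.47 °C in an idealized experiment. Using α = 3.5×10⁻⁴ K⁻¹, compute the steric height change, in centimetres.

3.95 cm

Δh = αΔT·H = 3.5×10⁻⁴ × 0.47 × 240 = 0.03948 m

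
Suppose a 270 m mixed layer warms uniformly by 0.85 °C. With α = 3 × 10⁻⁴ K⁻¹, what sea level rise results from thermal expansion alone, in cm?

Δh = αΔT·H = 3×10⁻⁴ × 0.85 × 270 = 0.06885 m

6.9 cm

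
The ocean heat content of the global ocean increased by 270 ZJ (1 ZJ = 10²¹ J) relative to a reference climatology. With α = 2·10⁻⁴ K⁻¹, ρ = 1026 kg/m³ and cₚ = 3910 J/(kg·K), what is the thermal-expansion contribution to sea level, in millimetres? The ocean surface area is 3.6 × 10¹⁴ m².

Per unit area: Q = 270×10²¹ / (3.6×10¹⁴) = 7.5×10⁸ J/m²
Δh = αQ/(ρcₚ) = 2×10⁻⁴ × 7.5×10⁸ / (1026 × 3910) ≈ 0.037391 m

Δh ≈ 37.4 mm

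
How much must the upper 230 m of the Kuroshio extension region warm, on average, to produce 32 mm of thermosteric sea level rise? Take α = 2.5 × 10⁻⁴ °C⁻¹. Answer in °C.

about 0.557 °C

ΔT = Δh/(αH) = 0.032 / (2.5×10⁻⁴ × 230) ≈ 0.5565 °C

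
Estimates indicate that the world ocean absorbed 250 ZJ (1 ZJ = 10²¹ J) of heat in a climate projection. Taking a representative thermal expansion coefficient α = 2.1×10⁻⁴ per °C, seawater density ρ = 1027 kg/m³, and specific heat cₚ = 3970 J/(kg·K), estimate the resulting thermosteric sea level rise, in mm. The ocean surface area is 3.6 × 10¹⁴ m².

about 36 mm

Per unit area: Q = 250×10²¹ / (3.6×10¹⁴) ≈ 6.944×10⁸ J/m²
Δh = αQ/(ρcₚ) = 2.1×10⁻⁴ × 6.944×10⁸ / (1027 × 3970) ≈ 0.035766 m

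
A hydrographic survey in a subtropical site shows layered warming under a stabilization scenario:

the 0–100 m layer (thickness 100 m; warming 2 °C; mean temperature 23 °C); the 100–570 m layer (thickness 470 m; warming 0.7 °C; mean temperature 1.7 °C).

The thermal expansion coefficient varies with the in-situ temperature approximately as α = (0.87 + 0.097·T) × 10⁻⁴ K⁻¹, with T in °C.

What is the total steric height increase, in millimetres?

Layer 1: α = (0.87 + 0.097×23)×10⁻⁴ = 3.101×10⁻⁴ K⁻¹
Layer 2: α = (0.87 + 0.097×1.7)×10⁻⁴ = 1.0349×10⁻⁴ K⁻¹
3.101×10⁻⁴ × 2 × 100 = 0.06202 m
1.0349×10⁻⁴ × 0.7 × 470 = 0.03404821 m
Δh = 0.06202 + 0.03404821 = 0.09606821 m

about 96 mm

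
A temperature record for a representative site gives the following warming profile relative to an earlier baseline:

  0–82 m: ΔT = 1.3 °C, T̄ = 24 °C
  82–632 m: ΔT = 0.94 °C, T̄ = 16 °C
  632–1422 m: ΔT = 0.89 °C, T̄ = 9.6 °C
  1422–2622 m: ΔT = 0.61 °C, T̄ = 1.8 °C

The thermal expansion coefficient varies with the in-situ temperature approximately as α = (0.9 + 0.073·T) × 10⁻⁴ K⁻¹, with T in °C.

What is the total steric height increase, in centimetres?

Layer 1: α = (0.9 + 0.073×24)×10⁻⁴ = 2.652×10⁻⁴ K⁻¹
Layer 2: α = (0.9 + 0.073×16)×10⁻⁴ = 2.068×10⁻⁴ K⁻¹
Layer 3: α = (0.9 + 0.073×9.6)×10⁻⁴ = 1.6008×10⁻⁴ K⁻¹
Layer 4: α = (0.9 + 0.073×1.8)×10⁻⁴ = 1.0314×10⁻⁴ K⁻¹
Layer 1: 2.652×10⁻⁴ × 82 × 1.3 = 0.02827032 m
82–632 m: 0.94 × 2.068×10⁻⁴ × 550 = 0.1069156 m
1.6008×10⁻⁴ × 0.89 × 790 = 0.112552248 m
Layer 4: 1200 × 0.61 × 1.0314×10⁻⁴ = 0.07549848 m
Δh = 0.02827032 + 0.1069156 + 0.112552248 + 0.07549848 = 0.323236648 m

about 32 cm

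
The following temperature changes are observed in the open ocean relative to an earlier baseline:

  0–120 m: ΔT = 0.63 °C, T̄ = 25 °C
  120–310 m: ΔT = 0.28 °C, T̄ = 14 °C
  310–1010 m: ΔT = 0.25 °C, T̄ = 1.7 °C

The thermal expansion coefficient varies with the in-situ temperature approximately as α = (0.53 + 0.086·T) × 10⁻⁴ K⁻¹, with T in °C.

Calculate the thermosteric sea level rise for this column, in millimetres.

Layer 1: α = (0.53 + 0.086×25)×10⁻⁴ = 2.68×10⁻⁴ K⁻¹
Layer 2: α = (0.53 + 0.086×14)×10⁻⁴ = 1.734×10⁻⁴ K⁻¹
Layer 3: α = (0.53 + 0.086×1.7)×10⁻⁴ = 0.6762×10⁻⁴ K⁻¹
0–120 m: 0.63 × 120 × 2.68×10⁻⁴ = 0.0202608 m
0.28 × 1.734×10⁻⁴ × 190 = 0.00922488 m
Layer 3: 700 × 0.6762×10⁻⁴ × 0.25 = 0.0118335 m
Δh = 0.0202608 + 0.00922488 + 0.0118335 = 0.04131918 m ≈ 41.3 mm

41.3 mm of thermosteric rise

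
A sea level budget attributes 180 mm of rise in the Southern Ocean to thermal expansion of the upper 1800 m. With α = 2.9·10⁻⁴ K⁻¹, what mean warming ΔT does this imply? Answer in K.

ΔT = Δh/(αH) = 0.18 / (2.9×10⁻⁴ × 1800) ≈ 0.3448 K

ΔT ≈ 0.34 K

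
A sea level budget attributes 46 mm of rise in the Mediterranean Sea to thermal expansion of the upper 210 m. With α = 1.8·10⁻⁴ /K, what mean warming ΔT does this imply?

1.2 K

ΔT = Δh/(αH) = 0.046 / (1.8×10⁻⁴ × 210) ≈ 1.217 K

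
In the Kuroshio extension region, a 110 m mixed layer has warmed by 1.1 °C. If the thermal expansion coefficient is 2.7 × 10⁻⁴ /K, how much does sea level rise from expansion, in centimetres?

about 3.27 cm

Δh = αΔT·H = 2.7×10⁻⁴ × 1.1 × 110 = 0.03267 m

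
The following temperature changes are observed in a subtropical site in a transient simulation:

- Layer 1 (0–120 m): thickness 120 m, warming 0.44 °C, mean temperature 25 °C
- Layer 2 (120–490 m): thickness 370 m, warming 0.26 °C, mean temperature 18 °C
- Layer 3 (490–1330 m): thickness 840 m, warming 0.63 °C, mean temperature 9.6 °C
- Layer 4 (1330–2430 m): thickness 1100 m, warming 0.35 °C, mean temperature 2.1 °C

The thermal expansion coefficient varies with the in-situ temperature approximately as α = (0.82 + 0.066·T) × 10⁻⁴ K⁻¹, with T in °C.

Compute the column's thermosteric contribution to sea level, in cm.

Layer 1: α = (0.82 + 0.066×25)×10⁻⁴ = 2.47×10⁻⁴ K⁻¹
Layer 2: α = (0.82 + 0.066×18)×10⁻⁴ = 2.008×10⁻⁴ K⁻¹
Layer 3: α = (0.82 + 0.066×9.6)×10⁻⁴ = 1.4536×10⁻⁴ K⁻¹
Layer 4: α = (0.82 + 0.066×2.1)×10⁻⁴ = 0.9586×10⁻⁴ K⁻¹
0–120 m: 120 × 2.47×10⁻⁴ × 0.44 = 0.0130416 m
0.26 × 370 × 2.008×10⁻⁴ = 0.01931696 m
Layer 3: 0.63 × 840 × 1.4536×10⁻⁴ = 0.076924512 m
1330–2430 m: 1100 × 0.9586×10⁻⁴ × 0.35 = 0.0369061 m
Δh = 0.0130416 + 0.01931696 + 0.076924512 + 0.0369061 = 0.146189172 m

14.6 cm of thermosteric rise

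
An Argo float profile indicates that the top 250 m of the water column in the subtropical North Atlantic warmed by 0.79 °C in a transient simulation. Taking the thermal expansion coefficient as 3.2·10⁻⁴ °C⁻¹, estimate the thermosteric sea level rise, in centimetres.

Δh ≈ 6.3 cm

Δh = αΔT·H = 3.2×10⁻⁴ × 0.79 × 250 = 0.06320 m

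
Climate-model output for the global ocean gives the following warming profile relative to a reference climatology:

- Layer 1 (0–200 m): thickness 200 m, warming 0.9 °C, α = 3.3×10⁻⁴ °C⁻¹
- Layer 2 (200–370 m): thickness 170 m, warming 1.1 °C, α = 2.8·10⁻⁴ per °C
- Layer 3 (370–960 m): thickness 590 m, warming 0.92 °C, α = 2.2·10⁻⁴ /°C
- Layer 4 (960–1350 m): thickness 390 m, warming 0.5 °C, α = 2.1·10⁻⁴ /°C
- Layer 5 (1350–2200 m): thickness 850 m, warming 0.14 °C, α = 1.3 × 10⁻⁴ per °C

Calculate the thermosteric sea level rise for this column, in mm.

Δh ≈ 288 mm

0–200 m: 3.3×10⁻⁴ × 0.9 × 200 = 0.05940 m
Layer 2: 1.1 × 170 × 2.8×10⁻⁴ = 0.05236 m
2.2×10⁻⁴ × 0.92 × 590 = 0.119416 m
Layer 4: 0.5 × 390 × 2.1×10⁻⁴ = 0.04095 m
Layer 5: 1.3×10⁻⁴ × 850 × 0.14 = 0.01547 m
Δh = 0.05940 + 0.05236 + 0.119416 + 0.04095 + 0.01547 = 0.287596 m ≈ 288 mm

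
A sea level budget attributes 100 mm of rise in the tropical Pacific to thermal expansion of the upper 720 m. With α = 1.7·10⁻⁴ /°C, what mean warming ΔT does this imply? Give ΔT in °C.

about 0.82 °C

ΔT = Δh/(αH) = 0.1 / (1.7×10⁻⁴ × 720) ≈ 0.8170 °C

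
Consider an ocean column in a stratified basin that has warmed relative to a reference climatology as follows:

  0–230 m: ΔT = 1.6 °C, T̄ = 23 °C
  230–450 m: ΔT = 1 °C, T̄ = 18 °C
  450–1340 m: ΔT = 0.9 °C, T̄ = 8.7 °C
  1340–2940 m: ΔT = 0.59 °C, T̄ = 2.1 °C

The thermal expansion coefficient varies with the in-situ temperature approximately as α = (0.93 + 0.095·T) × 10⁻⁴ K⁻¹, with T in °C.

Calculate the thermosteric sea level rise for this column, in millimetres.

Δh ≈ 420 mm

Layer 1: α = (0.93 + 0.095×23)×10⁻⁴ = 3.115×10⁻⁴ K⁻¹
Layer 2: α = (0.93 + 0.095×18)×10⁻⁴ = 2.64×10⁻⁴ K⁻¹
Layer 3: α = (0.93 + 0.095×8.7)×10⁻⁴ = 1.7565×10⁻⁴ K⁻¹
Layer 4: α = (0.93 + 0.095×2.1)×10⁻⁴ = 1.1295×10⁻⁴ K⁻¹
0–230 m: 3.115×10⁻⁴ × 1.6 × 230 = 0.114632 m
Layer 2: 1 × 220 × 2.64×10⁻⁴ = 0.05808 m
450–1340 m: 1.7565×10⁻⁴ × 890 × 0.9 = 0.14069565 m
1340–2940 m: 1600 × 1.1295×10⁻⁴ × 0.59 = 0.1066248 m
Δh = 0.114632 + 0.05808 + 0.14069565 + 0.1066248 = 0.42003245 m ≈ 420 mm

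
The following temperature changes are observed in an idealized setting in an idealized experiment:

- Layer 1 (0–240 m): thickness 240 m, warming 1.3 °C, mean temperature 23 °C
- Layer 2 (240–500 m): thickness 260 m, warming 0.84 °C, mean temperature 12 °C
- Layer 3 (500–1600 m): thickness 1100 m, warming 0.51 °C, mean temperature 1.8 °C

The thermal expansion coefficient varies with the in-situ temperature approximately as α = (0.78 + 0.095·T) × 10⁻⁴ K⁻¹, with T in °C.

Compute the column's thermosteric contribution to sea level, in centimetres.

Layer 1: α = (0.78 + 0.095×23)×10⁻⁴ = 2.965×10⁻⁴ K⁻¹
Layer 2: α = (0.78 + 0.095×12)×10⁻⁴ = 1.92×10⁻⁴ K⁻¹
Layer 3: α = (0.78 + 0.095×1.8)×10⁻⁴ = 0.951×10⁻⁴ K⁻¹
0–240 m: 240 × 2.965×10⁻⁴ × 1.3 = 0.092508 m
0.84 × 260 × 1.92×10⁻⁴ = 0.0419328 m
500–1600 m: 0.51 × 0.951×10⁻⁴ × 1100 = 0.0533511 m
Δh = 0.092508 + 0.0419328 + 0.0533511 = 0.1877919 m

Δh ≈ 18.8 cm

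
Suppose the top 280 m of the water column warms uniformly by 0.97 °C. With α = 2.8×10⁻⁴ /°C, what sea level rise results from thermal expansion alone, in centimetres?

about 7.6 cm

Δh = αΔT·H = 2.8×10⁻⁴ × 0.97 × 280 = 0.076048 m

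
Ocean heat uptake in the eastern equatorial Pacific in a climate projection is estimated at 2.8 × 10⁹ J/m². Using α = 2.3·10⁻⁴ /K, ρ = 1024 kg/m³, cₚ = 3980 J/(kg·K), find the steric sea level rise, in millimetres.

158 mm

Δh = αQ/(ρcₚ) = 2.3×10⁻⁴ × 2.8×10⁹ / (1024 × 3980) ≈ 0.15802 m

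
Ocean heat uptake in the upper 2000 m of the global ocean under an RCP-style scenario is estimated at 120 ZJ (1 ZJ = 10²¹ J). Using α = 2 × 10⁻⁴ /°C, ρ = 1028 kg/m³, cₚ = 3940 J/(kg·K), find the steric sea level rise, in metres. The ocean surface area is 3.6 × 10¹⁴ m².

Δh ≈ 0.0165 m

Per unit area: Q = 120×10²¹ / (3.6×10¹⁴) ≈ 3.333×10⁸ J/m²
Δh = αQ/(ρcₚ) = 2×10⁻⁴ × 3.333×10⁸ / (1028 × 3940) ≈ 0.016458 m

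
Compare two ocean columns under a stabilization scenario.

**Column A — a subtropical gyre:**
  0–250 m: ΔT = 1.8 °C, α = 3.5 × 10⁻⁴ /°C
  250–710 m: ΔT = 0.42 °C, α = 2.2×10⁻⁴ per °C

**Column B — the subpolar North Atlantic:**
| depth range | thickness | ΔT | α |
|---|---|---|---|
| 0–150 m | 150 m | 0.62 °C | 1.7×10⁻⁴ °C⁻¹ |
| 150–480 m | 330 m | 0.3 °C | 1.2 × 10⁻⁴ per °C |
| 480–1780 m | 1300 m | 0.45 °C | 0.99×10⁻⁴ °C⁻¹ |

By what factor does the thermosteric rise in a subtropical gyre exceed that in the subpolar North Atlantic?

2.34

A 0–250 m: 1.8 × 3.5×10⁻⁴ × 250 = 0.15750 m
A 250–710 m: 0.42 × 460 × 2.2×10⁻⁴ = 0.042504 m
A total: 0.200004 m
B Layer 1: 0.62 × 150 × 1.7×10⁻⁴ = 0.01581 m
B 330 × 0.3 × 1.2×10⁻⁴ = 0.01188 m
B 480–1780 m: 0.45 × 1300 × 0.99×10⁻⁴ = 0.057915 m
B total: 0.085605 m
Ratio: 0.200004 / 0.085605 ≈ 2.336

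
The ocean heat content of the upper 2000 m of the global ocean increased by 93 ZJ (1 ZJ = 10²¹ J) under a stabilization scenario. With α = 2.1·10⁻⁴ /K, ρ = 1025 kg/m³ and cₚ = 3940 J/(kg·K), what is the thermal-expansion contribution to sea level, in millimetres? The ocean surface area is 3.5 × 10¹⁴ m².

about 13.8 mm

Per unit area: Q = 93×10²¹ / (3.5×10¹⁴) ≈ 2.657×10⁸ J/m²
Δh = αQ/(ρcₚ) = 2.1×10⁻⁴ × 2.657×10⁸ / (1025 × 3940) ≈ 0.013816 m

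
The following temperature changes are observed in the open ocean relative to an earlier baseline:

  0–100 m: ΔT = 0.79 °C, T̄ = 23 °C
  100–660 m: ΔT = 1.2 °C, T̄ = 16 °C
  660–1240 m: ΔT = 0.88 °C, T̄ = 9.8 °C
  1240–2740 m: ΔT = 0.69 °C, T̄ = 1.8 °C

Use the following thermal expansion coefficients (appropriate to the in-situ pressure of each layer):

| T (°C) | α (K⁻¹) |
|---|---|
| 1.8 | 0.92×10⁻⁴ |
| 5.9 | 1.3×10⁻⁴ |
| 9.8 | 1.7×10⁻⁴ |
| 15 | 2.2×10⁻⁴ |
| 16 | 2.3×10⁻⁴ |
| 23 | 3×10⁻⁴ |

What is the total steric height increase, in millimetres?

360 mm

Layer 1 at 23 °C → α = 3×10⁻⁴ K⁻¹
Layer 2 at 16 °C → α = 2.3×10⁻⁴ K⁻¹
Layer 3 at 9.8 °C → α = 1.7×10⁻⁴ K⁻¹
Layer 4 at 1.8 °C → α = 0.92×10⁻⁴ K⁻¹
0–100 m: 0.79 × 100 × 3×10⁻⁴ = 0.02370 m
100–660 m: 2.3×10⁻⁴ × 560 × 1.2 = 0.15456 m
0.88 × 580 × 1.7×10⁻⁴ = 0.086768 m
1240–2740 m: 0.92×10⁻⁴ × 1500 × 0.69 = 0.09522 m
Δh = 0.02370 + 0.15456 + 0.086768 + 0.09522 = 0.360248 m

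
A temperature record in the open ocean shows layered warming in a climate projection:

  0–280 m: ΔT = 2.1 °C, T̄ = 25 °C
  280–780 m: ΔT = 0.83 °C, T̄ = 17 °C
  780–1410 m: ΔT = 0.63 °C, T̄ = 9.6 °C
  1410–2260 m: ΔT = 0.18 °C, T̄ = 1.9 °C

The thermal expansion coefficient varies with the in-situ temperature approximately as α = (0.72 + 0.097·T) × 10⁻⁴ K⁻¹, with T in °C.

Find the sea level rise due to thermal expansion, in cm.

Layer 1: α = (0.72 + 0.097×25)×10⁻⁴ = 3.145×10⁻⁴ K⁻¹
Layer 2: α = (0.72 + 0.097×17)×10⁻⁴ = 2.369×10⁻⁴ K⁻¹
Layer 3: α = (0.72 + 0.097×9.6)×10⁻⁴ = 1.6512×10⁻⁴ K⁻¹
Layer 4: α = (0.72 + 0.097×1.9)×10⁻⁴ = 0.9043×10⁻⁴ K⁻¹
0–280 m: 2.1 × 3.145×10⁻⁴ × 280 = 0.184926 m
Layer 2: 500 × 2.369×10⁻⁴ × 0.83 = 0.0983135 m
780–1410 m: 630 × 1.6512×10⁻⁴ × 0.63 = 0.065536128 m
Layer 4: 0.18 × 0.9043×10⁻⁴ × 850 = 0.01383579 m
Δh = 0.184926 + 0.0983135 + 0.065536128 + 0.01383579 = 0.362611418 m

36 cm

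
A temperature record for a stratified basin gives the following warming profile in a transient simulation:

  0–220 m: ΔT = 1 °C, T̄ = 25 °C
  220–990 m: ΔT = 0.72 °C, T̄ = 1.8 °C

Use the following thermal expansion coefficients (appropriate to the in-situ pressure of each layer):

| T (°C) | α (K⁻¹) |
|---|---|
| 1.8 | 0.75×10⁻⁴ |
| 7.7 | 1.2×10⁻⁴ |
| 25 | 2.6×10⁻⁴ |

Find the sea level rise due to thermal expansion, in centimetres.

Δh = 9.9 cm

Layer 1 at 25 °C → α = 2.6×10⁻⁴ K⁻¹
Layer 2 at 1.8 °C → α = 0.75×10⁻⁴ K⁻¹
Layer 1: 220 × 1 × 2.6×10⁻⁴ = 0.05720 m
Layer 2: 770 × 0.72 × 0.75×10⁻⁴ = 0.04158 m
Δh = 0.05720 + 0.04158 = 0.09878 m ≈ 9.9 cm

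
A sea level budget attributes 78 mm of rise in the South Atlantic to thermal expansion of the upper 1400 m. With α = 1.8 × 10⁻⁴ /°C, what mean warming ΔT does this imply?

ΔT = Δh/(αH) = 0.078 / (1.8×10⁻⁴ × 1400) ≈ 0.3095 °C

ΔT ≈ 0.310 °C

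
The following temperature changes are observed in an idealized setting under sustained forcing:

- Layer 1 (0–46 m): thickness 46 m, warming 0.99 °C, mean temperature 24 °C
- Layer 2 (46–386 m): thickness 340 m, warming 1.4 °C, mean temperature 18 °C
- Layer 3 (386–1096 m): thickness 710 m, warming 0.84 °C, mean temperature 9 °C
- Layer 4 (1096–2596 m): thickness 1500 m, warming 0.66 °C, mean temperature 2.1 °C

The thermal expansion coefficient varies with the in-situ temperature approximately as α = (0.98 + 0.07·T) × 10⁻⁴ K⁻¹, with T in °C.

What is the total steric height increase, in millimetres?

Layer 1: α = (0.98 + 0.07×24)×10⁻⁴ = 2.66×10⁻⁴ K⁻¹
Layer 2: α = (0.98 + 0.07×18)×10⁻⁴ = 2.24×10⁻⁴ K⁻¹
Layer 3: α = (0.98 + 0.07×9)×10⁻⁴ = 1.61×10⁻⁴ K⁻¹
Layer 4: α = (0.98 + 0.07×2.1)×10⁻⁴ = 1.127×10⁻⁴ K⁻¹
0–46 m: 0.99 × 46 × 2.66×10⁻⁴ = 0.01211364 m
46–386 m: 340 × 2.24×10⁻⁴ × 1.4 = 0.106624 m
386–1096 m: 710 × 1.61×10⁻⁴ × 0.84 = 0.0960204 m
Layer 4: 1.127×10⁻⁴ × 0.66 × 1500 = 0.111573 m
Δh = 0.01211364 + 0.106624 + 0.0960204 + 0.111573 = 0.32633104 m ≈ 326 mm

Δh ≈ 326 mm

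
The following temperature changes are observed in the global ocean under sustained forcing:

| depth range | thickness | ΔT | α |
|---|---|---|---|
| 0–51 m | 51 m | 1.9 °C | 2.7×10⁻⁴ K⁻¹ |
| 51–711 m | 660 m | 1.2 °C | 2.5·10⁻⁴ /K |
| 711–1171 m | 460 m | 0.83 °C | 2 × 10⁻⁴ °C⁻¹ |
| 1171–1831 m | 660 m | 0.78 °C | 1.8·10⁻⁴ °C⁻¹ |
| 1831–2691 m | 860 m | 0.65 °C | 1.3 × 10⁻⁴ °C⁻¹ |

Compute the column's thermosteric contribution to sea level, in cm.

0–51 m: 2.7×10⁻⁴ × 51 × 1.9 = 0.026163 m
51–711 m: 2.5×10⁻⁴ × 1.2 × 660 = 0.19800 m
460 × 2×10⁻⁴ × 0.83 = 0.07636 m
660 × 1.8×10⁻⁴ × 0.78 = 0.092664 m
1831–2691 m: 860 × 0.65 × 1.3×10⁻⁴ = 0.07267 m
Δh = 0.026163 + 0.19800 + 0.07636 + 0.092664 + 0.07267 = 0.465857 m ≈ 46.6 cm

about 46.6 cm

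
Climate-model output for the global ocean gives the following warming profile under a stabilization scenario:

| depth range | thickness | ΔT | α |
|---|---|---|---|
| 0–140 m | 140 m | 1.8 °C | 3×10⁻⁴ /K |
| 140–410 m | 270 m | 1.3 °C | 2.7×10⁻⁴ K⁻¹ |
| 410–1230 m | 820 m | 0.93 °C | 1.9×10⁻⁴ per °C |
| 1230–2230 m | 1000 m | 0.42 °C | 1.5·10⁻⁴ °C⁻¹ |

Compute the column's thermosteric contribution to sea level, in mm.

Layer 1: 140 × 3×10⁻⁴ × 1.8 = 0.07560 m
1.3 × 2.7×10⁻⁴ × 270 = 0.09477 m
Layer 3: 1.9×10⁻⁴ × 0.93 × 820 = 0.144894 m
Layer 4: 1000 × 0.42 × 1.5×10⁻⁴ = 0.06300 m
Δh = 0.07560 + 0.09477 + 0.144894 + 0.06300 = 0.378264 m

about 378 mm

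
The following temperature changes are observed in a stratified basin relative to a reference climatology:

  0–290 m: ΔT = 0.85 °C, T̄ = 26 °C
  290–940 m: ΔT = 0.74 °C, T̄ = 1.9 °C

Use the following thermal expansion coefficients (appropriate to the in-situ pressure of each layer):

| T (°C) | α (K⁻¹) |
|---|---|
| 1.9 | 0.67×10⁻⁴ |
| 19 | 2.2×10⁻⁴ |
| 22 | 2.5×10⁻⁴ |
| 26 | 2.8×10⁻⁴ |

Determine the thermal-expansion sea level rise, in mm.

101 mm

Layer 1 at 26 °C → α = 2.8×10⁻⁴ K⁻¹
Layer 2 at 1.9 °C → α = 0.67×10⁻⁴ K⁻¹
290 × 2.8×10⁻⁴ × 0.85 = 0.06902 m
290–940 m: 650 × 0.67×10⁻⁴ × 0.74 = 0.032227 m
Δh = 0.06902 + 0.032227 = 0.101247 m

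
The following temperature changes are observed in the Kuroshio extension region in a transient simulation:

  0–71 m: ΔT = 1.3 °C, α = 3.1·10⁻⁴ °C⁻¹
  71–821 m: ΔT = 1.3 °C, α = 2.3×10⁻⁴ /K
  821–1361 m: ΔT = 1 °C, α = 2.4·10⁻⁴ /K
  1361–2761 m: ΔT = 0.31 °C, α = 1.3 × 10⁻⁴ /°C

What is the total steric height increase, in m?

Layer 1: 71 × 1.3 × 3.1×10⁻⁴ = 0.028613 m
71–821 m: 2.3×10⁻⁴ × 1.3 × 750 = 0.22425 m
2.4×10⁻⁴ × 1 × 540 = 0.12960 m
1400 × 0.31 × 1.3×10⁻⁴ = 0.05642 m
Δh = 0.028613 + 0.22425 + 0.12960 + 0.05642 = 0.438883 m

0.44 m of thermosteric rise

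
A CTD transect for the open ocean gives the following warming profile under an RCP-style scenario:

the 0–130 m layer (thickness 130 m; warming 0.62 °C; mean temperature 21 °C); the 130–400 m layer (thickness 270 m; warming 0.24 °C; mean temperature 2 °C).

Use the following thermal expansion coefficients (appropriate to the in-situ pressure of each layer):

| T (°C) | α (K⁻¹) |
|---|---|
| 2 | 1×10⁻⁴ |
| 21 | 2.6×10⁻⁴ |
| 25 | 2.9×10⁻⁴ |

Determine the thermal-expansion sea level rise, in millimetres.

Δh = 27.4 mm

Layer 1 at 21 °C → α = 2.6×10⁻⁴ K⁻¹
Layer 2 at 2 °C → α = 1×10⁻⁴ K⁻¹
Layer 1: 0.62 × 2.6×10⁻⁴ × 130 = 0.020956 m
Layer 2: 1×10⁻⁴ × 270 × 0.24 = 0.00648 m
Δh = 0.020956 + 0.00648 = 0.027436 m ≈ 27.4 mm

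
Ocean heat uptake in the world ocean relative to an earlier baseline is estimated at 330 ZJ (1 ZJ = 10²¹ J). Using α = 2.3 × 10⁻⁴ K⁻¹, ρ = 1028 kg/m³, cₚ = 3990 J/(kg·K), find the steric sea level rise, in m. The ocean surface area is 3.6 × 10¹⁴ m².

about 0.0514 m

Per unit area: Q = 330×10²¹ / (3.6×10¹⁴) ≈ 9.167×10⁸ J/m²
Δh = αQ/(ρcₚ) = 2.3×10⁻⁴ × 9.167×10⁸ / (1028 × 3990) ≈ 0.051403 m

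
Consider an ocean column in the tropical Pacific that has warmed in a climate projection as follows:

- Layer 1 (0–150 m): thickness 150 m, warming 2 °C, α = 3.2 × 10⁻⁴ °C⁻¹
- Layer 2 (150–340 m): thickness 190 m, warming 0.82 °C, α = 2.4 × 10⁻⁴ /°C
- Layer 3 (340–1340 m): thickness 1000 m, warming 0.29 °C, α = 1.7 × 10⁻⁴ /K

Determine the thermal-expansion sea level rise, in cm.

Δh ≈ 18 cm

Layer 1: 3.2×10⁻⁴ × 150 × 2 = 0.09600 m
150–340 m: 190 × 2.4×10⁻⁴ × 0.82 = 0.037392 m
1000 × 0.29 × 1.7×10⁻⁴ = 0.04930 m
Δh = 0.09600 + 0.037392 + 0.04930 = 0.182692 m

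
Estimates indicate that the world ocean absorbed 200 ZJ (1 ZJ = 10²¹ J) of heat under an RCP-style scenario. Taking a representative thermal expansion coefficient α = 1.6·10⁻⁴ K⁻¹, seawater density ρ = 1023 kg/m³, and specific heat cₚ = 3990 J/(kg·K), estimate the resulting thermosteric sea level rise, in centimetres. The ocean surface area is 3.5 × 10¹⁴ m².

about 2.24 cm

Per unit area: Q = 200×10²¹ / (3.5×10¹⁴) ≈ 5.714×10⁸ J/m²
Δh = αQ/(ρcₚ) = 1.6×10⁻⁴ × 5.714×10⁸ / (1023 × 3990) ≈ 0.022398 m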